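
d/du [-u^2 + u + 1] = 1 - 2*u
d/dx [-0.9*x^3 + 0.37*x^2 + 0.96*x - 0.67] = -2.7*x^2 + 0.74*x + 0.96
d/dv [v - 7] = 1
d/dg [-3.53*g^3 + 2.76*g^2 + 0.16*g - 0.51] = -10.59*g^2 + 5.52*g + 0.16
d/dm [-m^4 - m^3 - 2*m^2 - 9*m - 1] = -4*m^3 - 3*m^2 - 4*m - 9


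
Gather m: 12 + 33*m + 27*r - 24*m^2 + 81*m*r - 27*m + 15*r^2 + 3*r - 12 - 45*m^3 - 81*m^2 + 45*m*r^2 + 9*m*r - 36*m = -45*m^3 - 105*m^2 + m*(45*r^2 + 90*r - 30) + 15*r^2 + 30*r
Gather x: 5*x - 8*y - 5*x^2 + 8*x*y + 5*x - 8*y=-5*x^2 + x*(8*y + 10) - 16*y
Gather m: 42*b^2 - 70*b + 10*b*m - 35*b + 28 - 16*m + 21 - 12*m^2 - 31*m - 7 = 42*b^2 - 105*b - 12*m^2 + m*(10*b - 47) + 42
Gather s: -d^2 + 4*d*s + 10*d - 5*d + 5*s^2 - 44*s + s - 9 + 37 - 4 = -d^2 + 5*d + 5*s^2 + s*(4*d - 43) + 24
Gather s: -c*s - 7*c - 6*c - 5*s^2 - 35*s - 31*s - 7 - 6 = -13*c - 5*s^2 + s*(-c - 66) - 13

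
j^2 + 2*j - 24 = (j - 4)*(j + 6)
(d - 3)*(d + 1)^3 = d^4 - 6*d^2 - 8*d - 3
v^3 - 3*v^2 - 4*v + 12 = (v - 3)*(v - 2)*(v + 2)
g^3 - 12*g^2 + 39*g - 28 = (g - 7)*(g - 4)*(g - 1)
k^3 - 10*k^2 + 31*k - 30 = (k - 5)*(k - 3)*(k - 2)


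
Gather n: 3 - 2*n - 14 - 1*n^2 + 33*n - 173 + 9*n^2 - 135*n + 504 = 8*n^2 - 104*n + 320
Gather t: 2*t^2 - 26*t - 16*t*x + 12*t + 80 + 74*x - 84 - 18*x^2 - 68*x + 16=2*t^2 + t*(-16*x - 14) - 18*x^2 + 6*x + 12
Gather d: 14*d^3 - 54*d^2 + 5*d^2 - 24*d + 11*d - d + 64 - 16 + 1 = 14*d^3 - 49*d^2 - 14*d + 49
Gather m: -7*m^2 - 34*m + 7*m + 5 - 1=-7*m^2 - 27*m + 4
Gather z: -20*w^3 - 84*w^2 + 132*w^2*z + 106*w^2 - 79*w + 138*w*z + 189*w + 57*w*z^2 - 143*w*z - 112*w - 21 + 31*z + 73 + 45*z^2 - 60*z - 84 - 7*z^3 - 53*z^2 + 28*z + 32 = -20*w^3 + 22*w^2 - 2*w - 7*z^3 + z^2*(57*w - 8) + z*(132*w^2 - 5*w - 1)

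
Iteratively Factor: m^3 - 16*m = (m + 4)*(m^2 - 4*m) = m*(m + 4)*(m - 4)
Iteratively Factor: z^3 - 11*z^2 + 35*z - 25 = (z - 5)*(z^2 - 6*z + 5) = (z - 5)*(z - 1)*(z - 5)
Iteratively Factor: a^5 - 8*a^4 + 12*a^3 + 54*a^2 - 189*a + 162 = (a - 3)*(a^4 - 5*a^3 - 3*a^2 + 45*a - 54) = (a - 3)^2*(a^3 - 2*a^2 - 9*a + 18) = (a - 3)^2*(a - 2)*(a^2 - 9) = (a - 3)^3*(a - 2)*(a + 3)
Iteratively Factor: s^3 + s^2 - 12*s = (s - 3)*(s^2 + 4*s) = s*(s - 3)*(s + 4)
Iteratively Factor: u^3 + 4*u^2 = (u)*(u^2 + 4*u) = u^2*(u + 4)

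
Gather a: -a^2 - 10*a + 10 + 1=-a^2 - 10*a + 11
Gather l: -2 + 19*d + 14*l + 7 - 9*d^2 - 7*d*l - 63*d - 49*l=-9*d^2 - 44*d + l*(-7*d - 35) + 5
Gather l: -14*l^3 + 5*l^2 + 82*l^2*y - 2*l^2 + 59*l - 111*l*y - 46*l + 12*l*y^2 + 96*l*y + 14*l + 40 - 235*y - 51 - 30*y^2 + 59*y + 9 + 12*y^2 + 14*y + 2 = -14*l^3 + l^2*(82*y + 3) + l*(12*y^2 - 15*y + 27) - 18*y^2 - 162*y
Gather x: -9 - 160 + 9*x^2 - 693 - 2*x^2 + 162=7*x^2 - 700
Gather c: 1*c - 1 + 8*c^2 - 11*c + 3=8*c^2 - 10*c + 2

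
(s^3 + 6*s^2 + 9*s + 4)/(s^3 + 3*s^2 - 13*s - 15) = (s^2 + 5*s + 4)/(s^2 + 2*s - 15)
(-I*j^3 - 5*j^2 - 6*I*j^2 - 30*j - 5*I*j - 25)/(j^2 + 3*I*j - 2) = -(I*j^3 + j^2*(5 + 6*I) + 5*j*(6 + I) + 25)/(j^2 + 3*I*j - 2)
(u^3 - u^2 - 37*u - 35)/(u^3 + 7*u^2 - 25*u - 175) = (u^2 - 6*u - 7)/(u^2 + 2*u - 35)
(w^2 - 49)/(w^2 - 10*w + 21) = (w + 7)/(w - 3)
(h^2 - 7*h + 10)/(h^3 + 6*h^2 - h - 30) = (h - 5)/(h^2 + 8*h + 15)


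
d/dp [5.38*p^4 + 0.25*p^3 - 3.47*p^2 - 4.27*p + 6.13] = 21.52*p^3 + 0.75*p^2 - 6.94*p - 4.27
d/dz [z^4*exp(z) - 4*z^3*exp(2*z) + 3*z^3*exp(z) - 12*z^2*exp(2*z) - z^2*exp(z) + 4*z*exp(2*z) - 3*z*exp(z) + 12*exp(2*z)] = (z^4 - 8*z^3*exp(z) + 7*z^3 - 36*z^2*exp(z) + 8*z^2 - 16*z*exp(z) - 5*z + 28*exp(z) - 3)*exp(z)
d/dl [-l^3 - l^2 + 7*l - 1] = -3*l^2 - 2*l + 7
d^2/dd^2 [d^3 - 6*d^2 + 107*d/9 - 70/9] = 6*d - 12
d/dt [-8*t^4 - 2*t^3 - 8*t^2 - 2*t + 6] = -32*t^3 - 6*t^2 - 16*t - 2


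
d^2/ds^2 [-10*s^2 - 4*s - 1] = -20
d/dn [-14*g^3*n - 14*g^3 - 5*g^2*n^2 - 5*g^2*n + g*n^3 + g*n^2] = g*(-14*g^2 - 10*g*n - 5*g + 3*n^2 + 2*n)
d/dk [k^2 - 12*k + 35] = 2*k - 12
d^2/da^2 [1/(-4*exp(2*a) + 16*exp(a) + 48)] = (-(1 - exp(a))*(-exp(2*a) + 4*exp(a) + 12) + 2*(exp(a) - 2)^2*exp(a))*exp(a)/(-exp(2*a) + 4*exp(a) + 12)^3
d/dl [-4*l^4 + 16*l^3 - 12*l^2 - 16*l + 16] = -16*l^3 + 48*l^2 - 24*l - 16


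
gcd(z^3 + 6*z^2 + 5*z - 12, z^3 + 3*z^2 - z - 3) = z^2 + 2*z - 3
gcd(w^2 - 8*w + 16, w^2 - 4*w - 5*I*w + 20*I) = w - 4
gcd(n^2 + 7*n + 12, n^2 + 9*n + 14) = 1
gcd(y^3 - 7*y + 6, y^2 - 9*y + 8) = y - 1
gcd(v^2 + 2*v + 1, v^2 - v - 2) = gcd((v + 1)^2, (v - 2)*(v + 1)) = v + 1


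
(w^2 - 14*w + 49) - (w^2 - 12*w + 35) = 14 - 2*w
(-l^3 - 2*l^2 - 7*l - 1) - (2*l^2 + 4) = -l^3 - 4*l^2 - 7*l - 5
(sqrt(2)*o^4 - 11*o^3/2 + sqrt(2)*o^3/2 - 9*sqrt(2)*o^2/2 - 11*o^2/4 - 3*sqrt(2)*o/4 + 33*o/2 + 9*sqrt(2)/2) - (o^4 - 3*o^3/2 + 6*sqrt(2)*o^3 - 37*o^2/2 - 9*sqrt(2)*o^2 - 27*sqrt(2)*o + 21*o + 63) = -o^4 + sqrt(2)*o^4 - 11*sqrt(2)*o^3/2 - 4*o^3 + 9*sqrt(2)*o^2/2 + 63*o^2/4 - 9*o/2 + 105*sqrt(2)*o/4 - 63 + 9*sqrt(2)/2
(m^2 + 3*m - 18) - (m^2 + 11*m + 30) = -8*m - 48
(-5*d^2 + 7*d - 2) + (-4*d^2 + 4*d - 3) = -9*d^2 + 11*d - 5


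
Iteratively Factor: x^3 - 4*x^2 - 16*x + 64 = (x + 4)*(x^2 - 8*x + 16) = (x - 4)*(x + 4)*(x - 4)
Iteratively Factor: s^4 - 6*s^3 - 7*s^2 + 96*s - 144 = (s + 4)*(s^3 - 10*s^2 + 33*s - 36) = (s - 3)*(s + 4)*(s^2 - 7*s + 12) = (s - 4)*(s - 3)*(s + 4)*(s - 3)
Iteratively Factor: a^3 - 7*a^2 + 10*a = (a)*(a^2 - 7*a + 10) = a*(a - 2)*(a - 5)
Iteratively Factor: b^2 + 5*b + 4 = (b + 4)*(b + 1)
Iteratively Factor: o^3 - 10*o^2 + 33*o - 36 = (o - 3)*(o^2 - 7*o + 12) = (o - 4)*(o - 3)*(o - 3)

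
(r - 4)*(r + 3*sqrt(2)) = r^2 - 4*r + 3*sqrt(2)*r - 12*sqrt(2)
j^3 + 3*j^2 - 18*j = j*(j - 3)*(j + 6)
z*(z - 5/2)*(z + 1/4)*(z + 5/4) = z^4 - z^3 - 55*z^2/16 - 25*z/32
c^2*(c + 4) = c^3 + 4*c^2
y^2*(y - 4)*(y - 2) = y^4 - 6*y^3 + 8*y^2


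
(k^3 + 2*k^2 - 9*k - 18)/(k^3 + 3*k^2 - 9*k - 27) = (k + 2)/(k + 3)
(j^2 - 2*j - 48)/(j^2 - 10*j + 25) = (j^2 - 2*j - 48)/(j^2 - 10*j + 25)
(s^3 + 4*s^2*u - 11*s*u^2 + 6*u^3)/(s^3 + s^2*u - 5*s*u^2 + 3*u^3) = (s + 6*u)/(s + 3*u)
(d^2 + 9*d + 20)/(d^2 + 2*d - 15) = (d + 4)/(d - 3)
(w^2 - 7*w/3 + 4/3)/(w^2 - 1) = (w - 4/3)/(w + 1)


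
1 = 1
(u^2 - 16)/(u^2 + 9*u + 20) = (u - 4)/(u + 5)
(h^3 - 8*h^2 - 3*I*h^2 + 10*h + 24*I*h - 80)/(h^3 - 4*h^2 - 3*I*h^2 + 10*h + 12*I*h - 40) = (h - 8)/(h - 4)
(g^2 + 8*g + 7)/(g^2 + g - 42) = (g + 1)/(g - 6)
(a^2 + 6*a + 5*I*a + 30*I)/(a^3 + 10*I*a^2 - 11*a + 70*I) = (a + 6)/(a^2 + 5*I*a + 14)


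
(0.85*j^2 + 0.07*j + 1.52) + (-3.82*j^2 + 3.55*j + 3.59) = -2.97*j^2 + 3.62*j + 5.11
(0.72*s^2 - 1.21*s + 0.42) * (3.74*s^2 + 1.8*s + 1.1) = 2.6928*s^4 - 3.2294*s^3 + 0.1848*s^2 - 0.575*s + 0.462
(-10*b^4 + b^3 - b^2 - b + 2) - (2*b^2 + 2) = -10*b^4 + b^3 - 3*b^2 - b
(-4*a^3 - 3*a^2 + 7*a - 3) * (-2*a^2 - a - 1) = 8*a^5 + 10*a^4 - 7*a^3 + 2*a^2 - 4*a + 3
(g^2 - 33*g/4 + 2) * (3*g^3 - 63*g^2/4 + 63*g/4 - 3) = 3*g^5 - 81*g^4/2 + 2427*g^3/16 - 2631*g^2/16 + 225*g/4 - 6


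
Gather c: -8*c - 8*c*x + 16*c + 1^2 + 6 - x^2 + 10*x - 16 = c*(8 - 8*x) - x^2 + 10*x - 9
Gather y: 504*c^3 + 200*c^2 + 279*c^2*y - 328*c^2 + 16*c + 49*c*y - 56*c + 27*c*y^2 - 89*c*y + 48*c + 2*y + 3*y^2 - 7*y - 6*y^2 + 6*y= 504*c^3 - 128*c^2 + 8*c + y^2*(27*c - 3) + y*(279*c^2 - 40*c + 1)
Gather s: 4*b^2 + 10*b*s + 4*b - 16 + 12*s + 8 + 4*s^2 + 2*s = 4*b^2 + 4*b + 4*s^2 + s*(10*b + 14) - 8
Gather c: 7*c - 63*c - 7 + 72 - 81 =-56*c - 16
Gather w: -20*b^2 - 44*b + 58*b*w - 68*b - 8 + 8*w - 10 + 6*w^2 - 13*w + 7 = -20*b^2 - 112*b + 6*w^2 + w*(58*b - 5) - 11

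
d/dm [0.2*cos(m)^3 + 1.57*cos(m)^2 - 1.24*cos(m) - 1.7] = (-0.6*cos(m)^2 - 3.14*cos(m) + 1.24)*sin(m)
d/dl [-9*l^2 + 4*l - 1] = 4 - 18*l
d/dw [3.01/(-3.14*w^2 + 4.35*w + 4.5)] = (18.9028*w - 13.0935)/(-3.14*w^2 + 4.35*w + 4.5)^2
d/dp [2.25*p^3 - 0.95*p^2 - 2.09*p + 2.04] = 6.75*p^2 - 1.9*p - 2.09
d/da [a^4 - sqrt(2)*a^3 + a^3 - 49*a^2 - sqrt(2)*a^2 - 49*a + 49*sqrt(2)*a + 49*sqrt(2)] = 4*a^3 - 3*sqrt(2)*a^2 + 3*a^2 - 98*a - 2*sqrt(2)*a - 49 + 49*sqrt(2)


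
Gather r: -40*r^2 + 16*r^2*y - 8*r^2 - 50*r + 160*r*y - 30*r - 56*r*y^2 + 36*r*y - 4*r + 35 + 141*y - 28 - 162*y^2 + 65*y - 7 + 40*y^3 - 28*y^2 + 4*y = r^2*(16*y - 48) + r*(-56*y^2 + 196*y - 84) + 40*y^3 - 190*y^2 + 210*y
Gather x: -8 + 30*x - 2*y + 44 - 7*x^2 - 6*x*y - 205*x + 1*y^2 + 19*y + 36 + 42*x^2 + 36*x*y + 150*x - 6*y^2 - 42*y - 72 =35*x^2 + x*(30*y - 25) - 5*y^2 - 25*y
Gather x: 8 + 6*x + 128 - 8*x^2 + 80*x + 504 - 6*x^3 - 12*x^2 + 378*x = -6*x^3 - 20*x^2 + 464*x + 640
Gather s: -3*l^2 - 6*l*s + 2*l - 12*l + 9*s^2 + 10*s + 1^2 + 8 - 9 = -3*l^2 - 10*l + 9*s^2 + s*(10 - 6*l)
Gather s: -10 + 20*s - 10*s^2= -10*s^2 + 20*s - 10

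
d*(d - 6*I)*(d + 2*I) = d^3 - 4*I*d^2 + 12*d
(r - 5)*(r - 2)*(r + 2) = r^3 - 5*r^2 - 4*r + 20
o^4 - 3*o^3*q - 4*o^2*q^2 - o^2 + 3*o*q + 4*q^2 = (o - 1)*(o + 1)*(o - 4*q)*(o + q)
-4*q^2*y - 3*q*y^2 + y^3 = y*(-4*q + y)*(q + y)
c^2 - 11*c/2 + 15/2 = (c - 3)*(c - 5/2)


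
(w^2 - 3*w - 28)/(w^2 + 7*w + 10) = (w^2 - 3*w - 28)/(w^2 + 7*w + 10)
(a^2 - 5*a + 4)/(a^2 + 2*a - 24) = (a - 1)/(a + 6)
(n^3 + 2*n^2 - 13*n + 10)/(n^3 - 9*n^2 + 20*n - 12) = (n + 5)/(n - 6)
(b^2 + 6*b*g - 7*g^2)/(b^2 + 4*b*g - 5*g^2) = (b + 7*g)/(b + 5*g)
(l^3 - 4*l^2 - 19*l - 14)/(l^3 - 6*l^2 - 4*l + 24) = (l^2 - 6*l - 7)/(l^2 - 8*l + 12)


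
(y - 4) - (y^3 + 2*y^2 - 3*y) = -y^3 - 2*y^2 + 4*y - 4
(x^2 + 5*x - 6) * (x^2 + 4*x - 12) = x^4 + 9*x^3 + 2*x^2 - 84*x + 72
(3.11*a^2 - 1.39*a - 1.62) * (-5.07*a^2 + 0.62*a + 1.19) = -15.7677*a^4 + 8.9755*a^3 + 11.0525*a^2 - 2.6585*a - 1.9278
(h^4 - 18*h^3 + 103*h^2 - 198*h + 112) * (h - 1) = h^5 - 19*h^4 + 121*h^3 - 301*h^2 + 310*h - 112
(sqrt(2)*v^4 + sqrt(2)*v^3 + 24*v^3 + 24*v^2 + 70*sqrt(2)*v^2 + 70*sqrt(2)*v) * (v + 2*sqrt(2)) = sqrt(2)*v^5 + sqrt(2)*v^4 + 28*v^4 + 28*v^3 + 118*sqrt(2)*v^3 + 118*sqrt(2)*v^2 + 280*v^2 + 280*v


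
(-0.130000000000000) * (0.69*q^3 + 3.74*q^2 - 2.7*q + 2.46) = -0.0897*q^3 - 0.4862*q^2 + 0.351*q - 0.3198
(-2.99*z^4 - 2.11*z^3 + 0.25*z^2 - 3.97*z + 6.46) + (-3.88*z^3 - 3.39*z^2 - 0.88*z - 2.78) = -2.99*z^4 - 5.99*z^3 - 3.14*z^2 - 4.85*z + 3.68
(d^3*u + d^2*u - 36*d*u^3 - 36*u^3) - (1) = d^3*u + d^2*u - 36*d*u^3 - 36*u^3 - 1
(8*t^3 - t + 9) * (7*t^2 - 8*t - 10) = 56*t^5 - 64*t^4 - 87*t^3 + 71*t^2 - 62*t - 90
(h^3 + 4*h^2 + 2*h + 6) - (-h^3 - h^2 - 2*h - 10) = 2*h^3 + 5*h^2 + 4*h + 16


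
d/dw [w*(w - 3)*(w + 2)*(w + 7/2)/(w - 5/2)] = (12*w^4 - 20*w^3 - 113*w^2 + 190*w + 210)/(4*w^2 - 20*w + 25)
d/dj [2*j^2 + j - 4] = 4*j + 1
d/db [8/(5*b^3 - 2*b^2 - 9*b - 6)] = 8*(-15*b^2 + 4*b + 9)/(-5*b^3 + 2*b^2 + 9*b + 6)^2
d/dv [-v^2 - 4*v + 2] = -2*v - 4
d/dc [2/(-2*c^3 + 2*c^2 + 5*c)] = 2*(6*c^2 - 4*c - 5)/(c^2*(-2*c^2 + 2*c + 5)^2)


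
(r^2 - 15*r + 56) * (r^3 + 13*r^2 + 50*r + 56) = r^5 - 2*r^4 - 89*r^3 + 34*r^2 + 1960*r + 3136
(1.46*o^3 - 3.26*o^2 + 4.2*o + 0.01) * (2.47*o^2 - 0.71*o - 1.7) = 3.6062*o^5 - 9.0888*o^4 + 10.2066*o^3 + 2.5847*o^2 - 7.1471*o - 0.017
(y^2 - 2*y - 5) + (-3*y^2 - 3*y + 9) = -2*y^2 - 5*y + 4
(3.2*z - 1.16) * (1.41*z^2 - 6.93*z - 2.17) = 4.512*z^3 - 23.8116*z^2 + 1.0948*z + 2.5172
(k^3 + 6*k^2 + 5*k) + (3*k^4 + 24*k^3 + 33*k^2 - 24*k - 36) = 3*k^4 + 25*k^3 + 39*k^2 - 19*k - 36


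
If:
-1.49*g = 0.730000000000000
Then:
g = -0.49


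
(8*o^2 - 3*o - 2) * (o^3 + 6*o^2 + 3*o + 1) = 8*o^5 + 45*o^4 + 4*o^3 - 13*o^2 - 9*o - 2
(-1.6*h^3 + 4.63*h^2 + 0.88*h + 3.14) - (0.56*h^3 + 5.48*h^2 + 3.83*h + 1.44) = -2.16*h^3 - 0.850000000000001*h^2 - 2.95*h + 1.7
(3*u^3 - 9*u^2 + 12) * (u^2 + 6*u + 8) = 3*u^5 + 9*u^4 - 30*u^3 - 60*u^2 + 72*u + 96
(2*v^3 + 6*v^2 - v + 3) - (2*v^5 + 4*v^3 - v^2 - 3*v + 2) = -2*v^5 - 2*v^3 + 7*v^2 + 2*v + 1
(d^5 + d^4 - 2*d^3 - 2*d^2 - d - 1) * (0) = 0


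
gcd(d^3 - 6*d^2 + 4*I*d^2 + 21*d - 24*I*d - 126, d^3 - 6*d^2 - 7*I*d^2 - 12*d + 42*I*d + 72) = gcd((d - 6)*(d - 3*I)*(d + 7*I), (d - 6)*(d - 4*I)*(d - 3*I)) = d^2 + d*(-6 - 3*I) + 18*I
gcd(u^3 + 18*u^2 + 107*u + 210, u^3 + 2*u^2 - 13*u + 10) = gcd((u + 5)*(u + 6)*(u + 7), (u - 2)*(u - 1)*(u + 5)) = u + 5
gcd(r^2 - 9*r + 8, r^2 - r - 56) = r - 8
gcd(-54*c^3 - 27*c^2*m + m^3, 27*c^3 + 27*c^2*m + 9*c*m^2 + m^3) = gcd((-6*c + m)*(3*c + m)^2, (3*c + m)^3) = 9*c^2 + 6*c*m + m^2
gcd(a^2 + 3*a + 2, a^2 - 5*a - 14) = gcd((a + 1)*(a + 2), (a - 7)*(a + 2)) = a + 2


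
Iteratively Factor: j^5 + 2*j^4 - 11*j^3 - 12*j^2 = (j - 3)*(j^4 + 5*j^3 + 4*j^2) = j*(j - 3)*(j^3 + 5*j^2 + 4*j) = j*(j - 3)*(j + 1)*(j^2 + 4*j) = j*(j - 3)*(j + 1)*(j + 4)*(j)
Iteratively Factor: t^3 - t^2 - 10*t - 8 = (t + 2)*(t^2 - 3*t - 4) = (t + 1)*(t + 2)*(t - 4)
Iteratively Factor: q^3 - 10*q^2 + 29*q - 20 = (q - 1)*(q^2 - 9*q + 20) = (q - 4)*(q - 1)*(q - 5)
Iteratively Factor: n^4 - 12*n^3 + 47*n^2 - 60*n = (n - 4)*(n^3 - 8*n^2 + 15*n) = (n - 4)*(n - 3)*(n^2 - 5*n) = n*(n - 4)*(n - 3)*(n - 5)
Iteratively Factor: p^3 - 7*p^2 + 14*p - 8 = (p - 1)*(p^2 - 6*p + 8) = (p - 4)*(p - 1)*(p - 2)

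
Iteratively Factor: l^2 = (l)*(l)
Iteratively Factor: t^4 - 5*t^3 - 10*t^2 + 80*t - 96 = (t - 3)*(t^3 - 2*t^2 - 16*t + 32) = (t - 4)*(t - 3)*(t^2 + 2*t - 8) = (t - 4)*(t - 3)*(t + 4)*(t - 2)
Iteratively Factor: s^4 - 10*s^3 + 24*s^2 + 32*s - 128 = (s - 4)*(s^3 - 6*s^2 + 32) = (s - 4)*(s + 2)*(s^2 - 8*s + 16) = (s - 4)^2*(s + 2)*(s - 4)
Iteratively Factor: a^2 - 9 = (a - 3)*(a + 3)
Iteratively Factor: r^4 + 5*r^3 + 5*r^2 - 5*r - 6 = (r + 1)*(r^3 + 4*r^2 + r - 6) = (r + 1)*(r + 3)*(r^2 + r - 2) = (r + 1)*(r + 2)*(r + 3)*(r - 1)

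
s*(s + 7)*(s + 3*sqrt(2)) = s^3 + 3*sqrt(2)*s^2 + 7*s^2 + 21*sqrt(2)*s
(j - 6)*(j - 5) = j^2 - 11*j + 30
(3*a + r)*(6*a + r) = 18*a^2 + 9*a*r + r^2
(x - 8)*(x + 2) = x^2 - 6*x - 16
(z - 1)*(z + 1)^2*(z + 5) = z^4 + 6*z^3 + 4*z^2 - 6*z - 5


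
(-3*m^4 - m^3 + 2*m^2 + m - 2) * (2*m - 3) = -6*m^5 + 7*m^4 + 7*m^3 - 4*m^2 - 7*m + 6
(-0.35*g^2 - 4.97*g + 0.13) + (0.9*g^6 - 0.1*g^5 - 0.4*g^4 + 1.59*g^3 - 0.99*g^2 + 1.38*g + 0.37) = 0.9*g^6 - 0.1*g^5 - 0.4*g^4 + 1.59*g^3 - 1.34*g^2 - 3.59*g + 0.5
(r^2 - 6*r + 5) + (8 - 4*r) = r^2 - 10*r + 13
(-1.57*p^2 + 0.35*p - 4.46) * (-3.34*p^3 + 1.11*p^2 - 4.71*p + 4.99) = 5.2438*p^5 - 2.9117*p^4 + 22.6796*p^3 - 14.4334*p^2 + 22.7531*p - 22.2554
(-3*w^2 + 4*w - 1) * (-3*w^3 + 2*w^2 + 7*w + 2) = 9*w^5 - 18*w^4 - 10*w^3 + 20*w^2 + w - 2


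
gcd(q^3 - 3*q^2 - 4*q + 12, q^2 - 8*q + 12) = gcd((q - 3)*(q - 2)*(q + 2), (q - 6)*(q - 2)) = q - 2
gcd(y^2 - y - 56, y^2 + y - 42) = y + 7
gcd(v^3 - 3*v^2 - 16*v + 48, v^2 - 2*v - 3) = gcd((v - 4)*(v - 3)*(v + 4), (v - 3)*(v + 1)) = v - 3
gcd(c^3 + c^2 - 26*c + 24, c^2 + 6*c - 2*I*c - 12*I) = c + 6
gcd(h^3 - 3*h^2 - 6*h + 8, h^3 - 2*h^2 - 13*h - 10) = h + 2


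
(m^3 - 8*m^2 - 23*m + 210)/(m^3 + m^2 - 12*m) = (m^3 - 8*m^2 - 23*m + 210)/(m*(m^2 + m - 12))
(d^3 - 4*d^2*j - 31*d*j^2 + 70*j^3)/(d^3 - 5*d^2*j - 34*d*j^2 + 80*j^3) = (d - 7*j)/(d - 8*j)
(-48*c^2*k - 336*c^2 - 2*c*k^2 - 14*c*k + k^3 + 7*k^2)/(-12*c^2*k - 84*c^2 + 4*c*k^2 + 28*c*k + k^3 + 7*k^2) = (8*c - k)/(2*c - k)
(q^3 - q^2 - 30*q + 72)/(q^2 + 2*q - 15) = (q^2 + 2*q - 24)/(q + 5)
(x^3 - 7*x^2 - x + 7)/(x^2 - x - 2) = (x^2 - 8*x + 7)/(x - 2)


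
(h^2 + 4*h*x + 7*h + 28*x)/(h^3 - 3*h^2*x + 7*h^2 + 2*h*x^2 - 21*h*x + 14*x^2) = (h + 4*x)/(h^2 - 3*h*x + 2*x^2)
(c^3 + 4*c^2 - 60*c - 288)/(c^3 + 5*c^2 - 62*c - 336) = (c + 6)/(c + 7)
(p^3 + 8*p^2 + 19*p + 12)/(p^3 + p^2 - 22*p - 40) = (p^2 + 4*p + 3)/(p^2 - 3*p - 10)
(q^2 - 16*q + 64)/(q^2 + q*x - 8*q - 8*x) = (q - 8)/(q + x)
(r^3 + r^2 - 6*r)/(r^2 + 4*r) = (r^2 + r - 6)/(r + 4)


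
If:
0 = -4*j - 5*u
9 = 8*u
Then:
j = -45/32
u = 9/8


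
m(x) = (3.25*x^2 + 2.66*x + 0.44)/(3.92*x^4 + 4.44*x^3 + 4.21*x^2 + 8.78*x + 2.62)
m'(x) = (6.5*x + 2.66)/(3.92*x^4 + 4.44*x^3 + 4.21*x^2 + 8.78*x + 2.62) + (3.25*x^2 + 2.66*x + 0.44)*(-15.68*x^3 - 13.32*x^2 - 8.42*x - 8.78)/(3.92*x^4 + 4.44*x^3 + 4.21*x^2 + 8.78*x + 2.62)^2 = (-25.48*x^5 - 45.7116*x^4 - 30.52*x^3 + 11.4756*x^2 + 13.3252*x + 3.106)/(15.3664*x^8 + 34.8096*x^7 + 52.72*x^6 + 106.22*x^5 + 116.2313*x^4 + 97.1932*x^3 + 99.1488*x^2 + 46.0072*x + 6.8644)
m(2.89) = 0.08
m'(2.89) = -0.05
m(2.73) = 0.09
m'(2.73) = -0.05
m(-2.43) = 0.17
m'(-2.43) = 0.17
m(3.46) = 0.06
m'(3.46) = -0.03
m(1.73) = 0.17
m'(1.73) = -0.12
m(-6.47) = 0.02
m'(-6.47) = 0.01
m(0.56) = 0.29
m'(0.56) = 0.03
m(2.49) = 0.10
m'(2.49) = -0.06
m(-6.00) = 0.02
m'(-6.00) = 0.01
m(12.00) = 0.01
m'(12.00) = -0.00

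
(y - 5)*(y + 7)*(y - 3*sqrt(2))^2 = y^4 - 6*sqrt(2)*y^3 + 2*y^3 - 17*y^2 - 12*sqrt(2)*y^2 + 36*y + 210*sqrt(2)*y - 630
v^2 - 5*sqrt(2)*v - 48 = (v - 8*sqrt(2))*(v + 3*sqrt(2))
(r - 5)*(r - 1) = r^2 - 6*r + 5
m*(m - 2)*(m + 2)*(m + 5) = m^4 + 5*m^3 - 4*m^2 - 20*m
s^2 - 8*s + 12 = (s - 6)*(s - 2)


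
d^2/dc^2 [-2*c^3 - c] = -12*c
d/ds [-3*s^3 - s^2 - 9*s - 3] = -9*s^2 - 2*s - 9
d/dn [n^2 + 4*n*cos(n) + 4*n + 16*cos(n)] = -4*n*sin(n) + 2*n - 16*sin(n) + 4*cos(n) + 4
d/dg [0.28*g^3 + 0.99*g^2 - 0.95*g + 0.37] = 0.84*g^2 + 1.98*g - 0.95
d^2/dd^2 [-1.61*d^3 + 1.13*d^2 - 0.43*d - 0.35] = 2.26 - 9.66*d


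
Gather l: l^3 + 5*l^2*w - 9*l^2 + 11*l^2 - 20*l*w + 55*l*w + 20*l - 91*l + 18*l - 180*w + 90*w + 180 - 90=l^3 + l^2*(5*w + 2) + l*(35*w - 53) - 90*w + 90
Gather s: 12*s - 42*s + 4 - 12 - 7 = -30*s - 15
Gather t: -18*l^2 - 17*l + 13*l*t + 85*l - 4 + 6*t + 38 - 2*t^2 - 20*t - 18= -18*l^2 + 68*l - 2*t^2 + t*(13*l - 14) + 16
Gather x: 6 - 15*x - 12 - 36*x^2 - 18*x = -36*x^2 - 33*x - 6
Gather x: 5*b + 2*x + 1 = 5*b + 2*x + 1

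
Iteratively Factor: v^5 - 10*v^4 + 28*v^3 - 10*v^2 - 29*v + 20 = (v - 5)*(v^4 - 5*v^3 + 3*v^2 + 5*v - 4) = (v - 5)*(v - 4)*(v^3 - v^2 - v + 1) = (v - 5)*(v - 4)*(v + 1)*(v^2 - 2*v + 1) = (v - 5)*(v - 4)*(v - 1)*(v + 1)*(v - 1)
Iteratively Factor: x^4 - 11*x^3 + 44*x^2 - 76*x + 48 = (x - 4)*(x^3 - 7*x^2 + 16*x - 12) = (x - 4)*(x - 2)*(x^2 - 5*x + 6) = (x - 4)*(x - 3)*(x - 2)*(x - 2)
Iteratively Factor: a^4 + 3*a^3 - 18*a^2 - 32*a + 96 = (a - 3)*(a^3 + 6*a^2 - 32) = (a - 3)*(a + 4)*(a^2 + 2*a - 8) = (a - 3)*(a - 2)*(a + 4)*(a + 4)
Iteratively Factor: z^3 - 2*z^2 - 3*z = (z + 1)*(z^2 - 3*z) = (z - 3)*(z + 1)*(z)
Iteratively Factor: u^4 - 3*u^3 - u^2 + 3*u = (u + 1)*(u^3 - 4*u^2 + 3*u) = (u - 1)*(u + 1)*(u^2 - 3*u) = u*(u - 1)*(u + 1)*(u - 3)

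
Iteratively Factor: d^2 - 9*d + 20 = (d - 4)*(d - 5)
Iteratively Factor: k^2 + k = (k)*(k + 1)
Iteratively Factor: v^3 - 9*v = (v)*(v^2 - 9) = v*(v + 3)*(v - 3)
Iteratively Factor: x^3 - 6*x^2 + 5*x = (x - 5)*(x^2 - x) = (x - 5)*(x - 1)*(x)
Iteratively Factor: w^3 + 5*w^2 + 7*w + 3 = (w + 1)*(w^2 + 4*w + 3) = (w + 1)*(w + 3)*(w + 1)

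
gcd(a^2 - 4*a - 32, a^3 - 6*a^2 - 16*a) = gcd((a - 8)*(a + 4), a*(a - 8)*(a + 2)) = a - 8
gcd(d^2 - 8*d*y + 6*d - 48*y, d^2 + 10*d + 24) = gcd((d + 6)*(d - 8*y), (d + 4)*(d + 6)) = d + 6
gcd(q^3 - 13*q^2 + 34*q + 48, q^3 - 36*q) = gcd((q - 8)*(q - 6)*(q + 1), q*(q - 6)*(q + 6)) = q - 6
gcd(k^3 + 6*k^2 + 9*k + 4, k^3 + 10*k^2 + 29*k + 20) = k^2 + 5*k + 4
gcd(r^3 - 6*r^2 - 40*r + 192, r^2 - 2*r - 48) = r^2 - 2*r - 48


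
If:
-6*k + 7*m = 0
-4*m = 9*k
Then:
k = 0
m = 0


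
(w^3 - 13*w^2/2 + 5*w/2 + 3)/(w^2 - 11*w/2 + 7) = (2*w^3 - 13*w^2 + 5*w + 6)/(2*w^2 - 11*w + 14)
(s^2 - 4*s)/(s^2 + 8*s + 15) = s*(s - 4)/(s^2 + 8*s + 15)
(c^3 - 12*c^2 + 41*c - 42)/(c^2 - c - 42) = (c^2 - 5*c + 6)/(c + 6)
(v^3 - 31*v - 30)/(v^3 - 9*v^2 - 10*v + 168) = (v^2 + 6*v + 5)/(v^2 - 3*v - 28)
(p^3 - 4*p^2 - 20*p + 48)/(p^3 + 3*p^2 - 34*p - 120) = (p - 2)/(p + 5)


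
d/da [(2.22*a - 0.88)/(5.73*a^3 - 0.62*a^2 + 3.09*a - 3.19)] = (-25.4412*a^3 + 16.5036*a^2 - 1.0912*a - 4.3626)/(32.8329*a^6 - 7.1052*a^5 + 35.7958*a^4 - 40.389*a^3 + 13.5037*a^2 - 19.7142*a + 10.1761)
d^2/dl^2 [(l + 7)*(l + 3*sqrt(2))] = 2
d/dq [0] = 0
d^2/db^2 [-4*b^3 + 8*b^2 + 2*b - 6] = 16 - 24*b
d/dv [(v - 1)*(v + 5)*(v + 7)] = 3*v^2 + 22*v + 23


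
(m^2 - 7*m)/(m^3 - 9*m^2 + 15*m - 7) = m/(m^2 - 2*m + 1)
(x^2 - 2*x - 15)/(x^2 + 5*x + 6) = (x - 5)/(x + 2)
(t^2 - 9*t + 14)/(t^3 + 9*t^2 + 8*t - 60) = (t - 7)/(t^2 + 11*t + 30)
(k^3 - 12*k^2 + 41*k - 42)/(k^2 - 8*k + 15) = (k^2 - 9*k + 14)/(k - 5)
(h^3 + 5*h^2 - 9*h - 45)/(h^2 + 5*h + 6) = (h^2 + 2*h - 15)/(h + 2)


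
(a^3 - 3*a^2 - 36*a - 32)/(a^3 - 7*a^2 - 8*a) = (a + 4)/a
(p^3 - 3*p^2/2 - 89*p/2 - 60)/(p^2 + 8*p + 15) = (p^2 - 13*p/2 - 12)/(p + 3)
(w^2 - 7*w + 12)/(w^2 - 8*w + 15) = (w - 4)/(w - 5)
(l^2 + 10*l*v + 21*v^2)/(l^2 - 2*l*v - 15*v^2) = (-l - 7*v)/(-l + 5*v)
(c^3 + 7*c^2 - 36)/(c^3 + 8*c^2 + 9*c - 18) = (c - 2)/(c - 1)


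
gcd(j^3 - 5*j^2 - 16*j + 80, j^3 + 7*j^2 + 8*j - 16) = j + 4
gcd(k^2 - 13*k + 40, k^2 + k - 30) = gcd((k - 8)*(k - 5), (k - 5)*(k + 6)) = k - 5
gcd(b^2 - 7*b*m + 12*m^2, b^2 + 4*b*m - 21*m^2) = b - 3*m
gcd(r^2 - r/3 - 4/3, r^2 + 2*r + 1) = r + 1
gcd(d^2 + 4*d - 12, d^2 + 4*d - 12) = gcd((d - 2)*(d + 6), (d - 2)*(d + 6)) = d^2 + 4*d - 12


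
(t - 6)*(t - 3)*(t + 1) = t^3 - 8*t^2 + 9*t + 18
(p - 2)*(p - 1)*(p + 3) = p^3 - 7*p + 6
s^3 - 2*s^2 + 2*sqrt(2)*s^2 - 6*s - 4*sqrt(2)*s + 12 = (s - 2)*(s - sqrt(2))*(s + 3*sqrt(2))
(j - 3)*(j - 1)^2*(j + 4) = j^4 - j^3 - 13*j^2 + 25*j - 12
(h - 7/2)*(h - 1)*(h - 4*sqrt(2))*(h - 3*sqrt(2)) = h^4 - 7*sqrt(2)*h^3 - 9*h^3/2 + 55*h^2/2 + 63*sqrt(2)*h^2/2 - 108*h - 49*sqrt(2)*h/2 + 84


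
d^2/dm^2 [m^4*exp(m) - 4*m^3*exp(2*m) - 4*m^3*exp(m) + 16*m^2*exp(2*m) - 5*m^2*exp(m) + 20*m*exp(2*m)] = (m^4 - 16*m^3*exp(m) + 4*m^3 + 16*m^2*exp(m) - 17*m^2 + 184*m*exp(m) - 44*m + 112*exp(m) - 10)*exp(m)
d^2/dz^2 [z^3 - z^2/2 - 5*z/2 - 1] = 6*z - 1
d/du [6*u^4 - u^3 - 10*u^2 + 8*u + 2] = 24*u^3 - 3*u^2 - 20*u + 8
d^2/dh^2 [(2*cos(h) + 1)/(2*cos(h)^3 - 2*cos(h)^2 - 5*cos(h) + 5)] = (40*(1 - cos(h)^2)^2 + 32*cos(h)^6 + 44*cos(h)^5 - 244*cos(h)^3 - 96*cos(h)^2 + 215*cos(h) + 130)/((5 - 2*cos(h)^2)^3*(cos(h) - 1)^2)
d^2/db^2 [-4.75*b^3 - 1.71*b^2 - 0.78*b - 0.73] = -28.5*b - 3.42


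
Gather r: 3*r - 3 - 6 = 3*r - 9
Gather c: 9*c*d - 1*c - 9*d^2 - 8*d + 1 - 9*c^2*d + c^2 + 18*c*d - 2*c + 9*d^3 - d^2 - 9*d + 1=c^2*(1 - 9*d) + c*(27*d - 3) + 9*d^3 - 10*d^2 - 17*d + 2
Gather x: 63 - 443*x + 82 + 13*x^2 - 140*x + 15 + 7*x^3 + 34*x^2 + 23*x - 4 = 7*x^3 + 47*x^2 - 560*x + 156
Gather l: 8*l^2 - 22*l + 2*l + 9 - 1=8*l^2 - 20*l + 8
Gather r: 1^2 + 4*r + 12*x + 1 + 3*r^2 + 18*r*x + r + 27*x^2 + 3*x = 3*r^2 + r*(18*x + 5) + 27*x^2 + 15*x + 2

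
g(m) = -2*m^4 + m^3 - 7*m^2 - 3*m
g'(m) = -8*m^3 + 3*m^2 - 14*m - 3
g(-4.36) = -925.60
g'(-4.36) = 778.12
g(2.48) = -110.89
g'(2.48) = -141.29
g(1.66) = -34.88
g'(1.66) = -54.57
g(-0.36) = 0.09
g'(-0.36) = 2.80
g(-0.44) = -0.20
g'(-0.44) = 4.42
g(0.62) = -4.61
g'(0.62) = -12.43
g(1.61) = -32.24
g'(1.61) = -51.15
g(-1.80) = -44.11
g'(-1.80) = 78.58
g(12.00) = -40788.00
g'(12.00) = -13563.00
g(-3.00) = -243.00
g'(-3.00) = 282.00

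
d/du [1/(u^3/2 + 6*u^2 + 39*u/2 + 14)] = 6*(-u^2 - 8*u - 13)/(u^3 + 12*u^2 + 39*u + 28)^2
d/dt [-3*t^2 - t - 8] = -6*t - 1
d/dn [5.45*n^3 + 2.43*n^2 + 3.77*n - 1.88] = 16.35*n^2 + 4.86*n + 3.77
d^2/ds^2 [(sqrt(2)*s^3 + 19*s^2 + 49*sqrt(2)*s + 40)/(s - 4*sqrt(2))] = 2*(sqrt(2)*s^3 - 24*s^2 + 96*sqrt(2)*s + 1040)/(s^3 - 12*sqrt(2)*s^2 + 96*s - 128*sqrt(2))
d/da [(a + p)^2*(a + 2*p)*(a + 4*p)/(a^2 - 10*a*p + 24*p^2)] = 2*(a^5 - 11*a^4*p - 32*a^3*p^2 + 172*a^2*p^3 + 496*a*p^4 + 304*p^5)/(a^4 - 20*a^3*p + 148*a^2*p^2 - 480*a*p^3 + 576*p^4)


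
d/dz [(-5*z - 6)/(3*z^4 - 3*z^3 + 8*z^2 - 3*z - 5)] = (45*z^4 + 42*z^3 - 14*z^2 + 96*z + 7)/(9*z^8 - 18*z^7 + 57*z^6 - 66*z^5 + 52*z^4 - 18*z^3 - 71*z^2 + 30*z + 25)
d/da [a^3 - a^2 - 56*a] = 3*a^2 - 2*a - 56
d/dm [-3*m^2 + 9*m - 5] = 9 - 6*m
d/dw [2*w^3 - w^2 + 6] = 2*w*(3*w - 1)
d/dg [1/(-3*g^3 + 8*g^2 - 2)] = g*(9*g - 16)/(3*g^3 - 8*g^2 + 2)^2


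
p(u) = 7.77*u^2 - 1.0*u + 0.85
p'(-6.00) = -94.24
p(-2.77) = 63.24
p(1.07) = 8.68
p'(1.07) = 15.63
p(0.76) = 4.58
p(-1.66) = 23.92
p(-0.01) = 0.86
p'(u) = 15.54*u - 1.0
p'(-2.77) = -44.05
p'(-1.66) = -26.80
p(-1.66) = 23.92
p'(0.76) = 10.81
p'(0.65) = 9.10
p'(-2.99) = -47.46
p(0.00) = 0.85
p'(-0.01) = -1.16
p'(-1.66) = -26.80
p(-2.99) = 73.30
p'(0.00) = -1.00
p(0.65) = 3.48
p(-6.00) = 286.57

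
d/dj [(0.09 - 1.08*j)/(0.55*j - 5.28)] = (3.109095*j - 29.847312)/(0.55*j - 5.28)^3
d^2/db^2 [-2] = 0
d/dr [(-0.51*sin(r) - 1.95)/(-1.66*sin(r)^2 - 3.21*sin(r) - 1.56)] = (-6.474*sin(r) + 0.4233*cos(2*r) - 5.8872)*cos(r)/(1.66*sin(r)^2 + 3.21*sin(r) + 1.56)^2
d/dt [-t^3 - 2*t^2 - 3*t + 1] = -3*t^2 - 4*t - 3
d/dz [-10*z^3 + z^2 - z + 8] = -30*z^2 + 2*z - 1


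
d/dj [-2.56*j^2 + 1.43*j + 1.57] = 1.43 - 5.12*j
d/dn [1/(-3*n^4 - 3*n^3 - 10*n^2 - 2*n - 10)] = (12*n^3 + 9*n^2 + 20*n + 2)/(3*n^4 + 3*n^3 + 10*n^2 + 2*n + 10)^2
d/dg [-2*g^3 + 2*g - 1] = 2 - 6*g^2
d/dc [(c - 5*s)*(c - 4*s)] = 2*c - 9*s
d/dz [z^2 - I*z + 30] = 2*z - I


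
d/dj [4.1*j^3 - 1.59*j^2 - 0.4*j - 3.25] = 12.3*j^2 - 3.18*j - 0.4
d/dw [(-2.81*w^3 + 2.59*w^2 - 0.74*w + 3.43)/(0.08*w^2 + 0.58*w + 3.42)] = (-0.2248*w^4 - 3.2596*w^3 - 27.2692*w^2 + 17.1668*w - 4.5202)/(0.0064*w^4 + 0.0928*w^3 + 0.8836*w^2 + 3.9672*w + 11.6964)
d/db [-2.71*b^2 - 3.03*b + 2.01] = -5.42*b - 3.03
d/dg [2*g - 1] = 2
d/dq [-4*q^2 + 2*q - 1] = 2 - 8*q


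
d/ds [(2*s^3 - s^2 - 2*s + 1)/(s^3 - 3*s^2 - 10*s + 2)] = (-5*s^4 - 36*s^3 + 13*s^2 + 2*s + 6)/(s^6 - 6*s^5 - 11*s^4 + 64*s^3 + 88*s^2 - 40*s + 4)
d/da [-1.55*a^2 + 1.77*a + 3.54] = 1.77 - 3.1*a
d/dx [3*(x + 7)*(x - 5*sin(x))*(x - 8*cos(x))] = 3*(x + 7)*(x - 5*sin(x))*(8*sin(x) + 1) - 3*(x + 7)*(x - 8*cos(x))*(5*cos(x) - 1) + 3*(x - 5*sin(x))*(x - 8*cos(x))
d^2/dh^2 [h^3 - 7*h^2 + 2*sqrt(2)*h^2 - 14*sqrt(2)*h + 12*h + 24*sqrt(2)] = 6*h - 14 + 4*sqrt(2)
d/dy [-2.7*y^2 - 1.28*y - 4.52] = -5.4*y - 1.28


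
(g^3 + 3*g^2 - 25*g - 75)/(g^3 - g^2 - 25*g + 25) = (g + 3)/(g - 1)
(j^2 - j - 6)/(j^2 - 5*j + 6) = (j + 2)/(j - 2)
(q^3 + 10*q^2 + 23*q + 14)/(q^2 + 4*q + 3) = (q^2 + 9*q + 14)/(q + 3)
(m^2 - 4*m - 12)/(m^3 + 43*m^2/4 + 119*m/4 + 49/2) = 4*(m - 6)/(4*m^2 + 35*m + 49)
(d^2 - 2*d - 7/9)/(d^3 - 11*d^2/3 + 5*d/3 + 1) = (d - 7/3)/(d^2 - 4*d + 3)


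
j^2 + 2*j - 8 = (j - 2)*(j + 4)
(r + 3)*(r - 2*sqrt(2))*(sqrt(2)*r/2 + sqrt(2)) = sqrt(2)*r^3/2 - 2*r^2 + 5*sqrt(2)*r^2/2 - 10*r + 3*sqrt(2)*r - 12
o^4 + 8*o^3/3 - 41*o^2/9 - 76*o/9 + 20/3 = (o - 5/3)*(o - 2/3)*(o + 2)*(o + 3)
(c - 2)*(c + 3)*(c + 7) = c^3 + 8*c^2 + c - 42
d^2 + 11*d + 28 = (d + 4)*(d + 7)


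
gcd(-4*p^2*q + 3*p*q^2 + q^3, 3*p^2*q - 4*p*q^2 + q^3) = p*q - q^2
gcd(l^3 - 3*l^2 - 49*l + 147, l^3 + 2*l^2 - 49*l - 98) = l^2 - 49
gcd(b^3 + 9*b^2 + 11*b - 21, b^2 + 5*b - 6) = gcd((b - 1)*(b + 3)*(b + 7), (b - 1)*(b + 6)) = b - 1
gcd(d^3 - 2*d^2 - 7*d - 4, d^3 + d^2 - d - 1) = d^2 + 2*d + 1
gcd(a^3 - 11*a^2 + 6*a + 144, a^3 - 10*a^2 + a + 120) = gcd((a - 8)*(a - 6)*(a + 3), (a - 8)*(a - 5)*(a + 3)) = a^2 - 5*a - 24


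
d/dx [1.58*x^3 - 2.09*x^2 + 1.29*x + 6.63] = 4.74*x^2 - 4.18*x + 1.29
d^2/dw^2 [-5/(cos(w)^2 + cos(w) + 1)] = 5*(4*sin(w)^4 + sin(w)^2 - 19*cos(w)/4 + 3*cos(3*w)/4 - 5)/(-sin(w)^2 + cos(w) + 2)^3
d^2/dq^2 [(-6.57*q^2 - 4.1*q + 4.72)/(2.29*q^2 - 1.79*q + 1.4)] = (-96.863794*q^3 + 274.893432*q^2 - 37.218912*q - 46.321536)/(12.008989*q^6 - 28.160817*q^5 + 44.037387*q^4 - 40.167779*q^3 + 26.92242*q^2 - 10.5252*q + 2.744)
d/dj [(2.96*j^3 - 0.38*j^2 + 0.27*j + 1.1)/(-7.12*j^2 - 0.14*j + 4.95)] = (-21.0752*j^4 - 0.8288*j^3 + 45.9316*j^2 + 11.902*j + 1.4905)/(50.6944*j^4 + 1.9936*j^3 - 70.4684*j^2 - 1.386*j + 24.5025)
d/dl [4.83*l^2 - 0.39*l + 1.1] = 9.66*l - 0.39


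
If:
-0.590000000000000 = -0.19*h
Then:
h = 3.11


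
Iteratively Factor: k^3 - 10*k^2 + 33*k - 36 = (k - 3)*(k^2 - 7*k + 12) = (k - 3)^2*(k - 4)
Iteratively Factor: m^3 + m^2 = (m)*(m^2 + m) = m^2*(m + 1)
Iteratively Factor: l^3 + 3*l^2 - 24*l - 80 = (l - 5)*(l^2 + 8*l + 16) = (l - 5)*(l + 4)*(l + 4)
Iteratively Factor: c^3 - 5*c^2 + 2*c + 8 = (c - 4)*(c^2 - c - 2) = (c - 4)*(c + 1)*(c - 2)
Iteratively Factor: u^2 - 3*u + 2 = (u - 1)*(u - 2)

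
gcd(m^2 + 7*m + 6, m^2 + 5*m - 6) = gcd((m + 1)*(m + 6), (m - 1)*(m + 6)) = m + 6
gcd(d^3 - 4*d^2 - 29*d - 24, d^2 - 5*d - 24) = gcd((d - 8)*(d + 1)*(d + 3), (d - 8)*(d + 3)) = d^2 - 5*d - 24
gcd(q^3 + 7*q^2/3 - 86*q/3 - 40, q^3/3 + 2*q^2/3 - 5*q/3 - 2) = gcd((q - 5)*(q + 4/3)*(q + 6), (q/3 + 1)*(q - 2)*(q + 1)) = 1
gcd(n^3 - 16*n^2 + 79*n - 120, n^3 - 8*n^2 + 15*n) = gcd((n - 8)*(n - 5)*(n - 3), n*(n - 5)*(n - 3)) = n^2 - 8*n + 15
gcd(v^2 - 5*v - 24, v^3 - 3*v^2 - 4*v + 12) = 1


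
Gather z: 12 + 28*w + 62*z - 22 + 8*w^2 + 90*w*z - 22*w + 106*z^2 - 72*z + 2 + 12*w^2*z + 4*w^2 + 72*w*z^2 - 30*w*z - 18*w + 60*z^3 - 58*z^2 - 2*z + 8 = 12*w^2 - 12*w + 60*z^3 + z^2*(72*w + 48) + z*(12*w^2 + 60*w - 12)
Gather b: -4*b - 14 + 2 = -4*b - 12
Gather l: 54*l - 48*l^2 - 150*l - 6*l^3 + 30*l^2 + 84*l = -6*l^3 - 18*l^2 - 12*l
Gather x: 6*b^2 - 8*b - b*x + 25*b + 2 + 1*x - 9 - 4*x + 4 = 6*b^2 + 17*b + x*(-b - 3) - 3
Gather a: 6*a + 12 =6*a + 12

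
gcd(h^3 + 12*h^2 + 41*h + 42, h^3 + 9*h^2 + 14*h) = h^2 + 9*h + 14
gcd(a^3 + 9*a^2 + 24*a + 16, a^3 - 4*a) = 1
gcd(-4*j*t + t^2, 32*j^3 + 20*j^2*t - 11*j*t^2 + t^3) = -4*j + t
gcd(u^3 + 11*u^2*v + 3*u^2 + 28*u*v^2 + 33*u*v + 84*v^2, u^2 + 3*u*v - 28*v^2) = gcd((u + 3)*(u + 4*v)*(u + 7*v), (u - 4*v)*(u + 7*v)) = u + 7*v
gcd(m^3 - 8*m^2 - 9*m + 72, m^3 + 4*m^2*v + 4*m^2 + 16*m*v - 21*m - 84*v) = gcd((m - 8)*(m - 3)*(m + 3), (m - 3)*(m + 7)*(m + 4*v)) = m - 3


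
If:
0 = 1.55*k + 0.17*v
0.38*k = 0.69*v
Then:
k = 0.00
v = 0.00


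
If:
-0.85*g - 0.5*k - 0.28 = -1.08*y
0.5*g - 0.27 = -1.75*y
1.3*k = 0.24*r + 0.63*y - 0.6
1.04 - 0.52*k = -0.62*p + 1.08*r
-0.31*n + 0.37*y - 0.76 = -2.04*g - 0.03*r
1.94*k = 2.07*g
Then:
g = -0.07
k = -0.07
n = -2.53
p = 1.15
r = 1.66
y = 0.17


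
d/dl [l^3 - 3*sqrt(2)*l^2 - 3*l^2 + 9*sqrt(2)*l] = 3*l^2 - 6*sqrt(2)*l - 6*l + 9*sqrt(2)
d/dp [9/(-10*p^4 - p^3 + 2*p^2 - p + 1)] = 9*(40*p^3 + 3*p^2 - 4*p + 1)/(10*p^4 + p^3 - 2*p^2 + p - 1)^2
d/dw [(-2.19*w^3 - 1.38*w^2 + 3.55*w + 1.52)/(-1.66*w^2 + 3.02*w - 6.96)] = (3.6354*w^4 - 13.2276*w^3 + 47.4526*w^2 + 24.256*w - 29.2984)/(2.7556*w^4 - 10.0264*w^3 + 32.2276*w^2 - 42.0384*w + 48.4416)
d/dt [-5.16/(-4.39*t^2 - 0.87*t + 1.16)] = (-45.3048*t - 4.4892)/(4.39*t^2 + 0.87*t - 1.16)^2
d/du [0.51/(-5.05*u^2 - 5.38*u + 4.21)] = (5.151*u + 2.7438)/(5.05*u^2 + 5.38*u - 4.21)^2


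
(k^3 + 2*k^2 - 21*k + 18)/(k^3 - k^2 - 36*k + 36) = (k - 3)/(k - 6)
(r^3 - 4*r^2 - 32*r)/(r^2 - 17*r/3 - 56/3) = 3*r*(r + 4)/(3*r + 7)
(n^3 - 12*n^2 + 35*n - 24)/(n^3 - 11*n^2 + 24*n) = (n - 1)/n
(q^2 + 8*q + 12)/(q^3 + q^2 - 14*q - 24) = (q + 6)/(q^2 - q - 12)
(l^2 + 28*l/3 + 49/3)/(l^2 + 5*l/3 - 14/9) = 3*(l + 7)/(3*l - 2)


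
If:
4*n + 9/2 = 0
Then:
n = -9/8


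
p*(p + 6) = p^2 + 6*p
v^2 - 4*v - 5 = (v - 5)*(v + 1)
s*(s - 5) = s^2 - 5*s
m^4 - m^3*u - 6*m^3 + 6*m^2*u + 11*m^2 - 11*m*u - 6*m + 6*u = (m - 3)*(m - 2)*(m - 1)*(m - u)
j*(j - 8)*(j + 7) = j^3 - j^2 - 56*j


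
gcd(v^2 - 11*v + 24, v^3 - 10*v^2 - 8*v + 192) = v - 8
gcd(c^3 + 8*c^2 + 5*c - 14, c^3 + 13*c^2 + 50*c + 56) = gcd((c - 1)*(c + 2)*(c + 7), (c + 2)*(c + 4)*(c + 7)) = c^2 + 9*c + 14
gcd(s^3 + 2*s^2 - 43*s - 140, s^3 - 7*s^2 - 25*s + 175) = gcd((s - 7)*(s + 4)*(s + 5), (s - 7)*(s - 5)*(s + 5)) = s^2 - 2*s - 35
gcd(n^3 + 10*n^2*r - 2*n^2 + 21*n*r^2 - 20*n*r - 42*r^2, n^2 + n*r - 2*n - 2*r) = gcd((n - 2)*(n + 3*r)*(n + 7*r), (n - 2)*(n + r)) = n - 2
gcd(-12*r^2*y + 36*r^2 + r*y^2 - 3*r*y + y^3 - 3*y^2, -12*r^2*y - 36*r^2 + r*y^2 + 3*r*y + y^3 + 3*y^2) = -12*r^2 + r*y + y^2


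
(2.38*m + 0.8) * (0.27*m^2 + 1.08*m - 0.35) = 0.6426*m^3 + 2.7864*m^2 + 0.0310000000000001*m - 0.28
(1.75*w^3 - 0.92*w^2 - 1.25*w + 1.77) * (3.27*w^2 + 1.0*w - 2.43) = 5.7225*w^5 - 1.2584*w^4 - 9.26*w^3 + 6.7735*w^2 + 4.8075*w - 4.3011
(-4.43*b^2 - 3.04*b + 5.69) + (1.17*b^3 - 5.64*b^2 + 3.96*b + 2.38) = 1.17*b^3 - 10.07*b^2 + 0.92*b + 8.07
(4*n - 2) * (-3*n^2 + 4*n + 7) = -12*n^3 + 22*n^2 + 20*n - 14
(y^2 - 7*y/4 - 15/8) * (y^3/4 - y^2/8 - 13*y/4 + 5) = y^5/4 - 9*y^4/16 - 7*y^3/2 + 699*y^2/64 - 85*y/32 - 75/8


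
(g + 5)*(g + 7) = g^2 + 12*g + 35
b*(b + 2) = b^2 + 2*b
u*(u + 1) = u^2 + u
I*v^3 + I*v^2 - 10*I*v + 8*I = (v - 2)*(v + 4)*(I*v - I)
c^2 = c^2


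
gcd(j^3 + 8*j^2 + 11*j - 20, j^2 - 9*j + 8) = j - 1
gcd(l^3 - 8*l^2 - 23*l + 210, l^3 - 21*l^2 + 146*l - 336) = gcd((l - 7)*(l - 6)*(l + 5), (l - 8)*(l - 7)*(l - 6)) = l^2 - 13*l + 42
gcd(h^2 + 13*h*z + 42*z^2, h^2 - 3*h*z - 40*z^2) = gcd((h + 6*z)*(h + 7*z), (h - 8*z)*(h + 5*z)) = 1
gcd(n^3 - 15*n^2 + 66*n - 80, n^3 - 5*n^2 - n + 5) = n - 5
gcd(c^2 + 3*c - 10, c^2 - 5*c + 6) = c - 2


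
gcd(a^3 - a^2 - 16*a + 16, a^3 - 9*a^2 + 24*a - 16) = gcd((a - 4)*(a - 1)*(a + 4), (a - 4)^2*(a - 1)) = a^2 - 5*a + 4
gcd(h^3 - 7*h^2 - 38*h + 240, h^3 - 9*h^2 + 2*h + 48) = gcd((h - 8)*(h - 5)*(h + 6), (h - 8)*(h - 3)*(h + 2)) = h - 8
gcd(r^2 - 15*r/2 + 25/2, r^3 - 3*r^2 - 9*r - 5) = r - 5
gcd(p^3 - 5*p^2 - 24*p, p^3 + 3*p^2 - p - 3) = p + 3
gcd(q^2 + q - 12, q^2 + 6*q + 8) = q + 4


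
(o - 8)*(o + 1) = o^2 - 7*o - 8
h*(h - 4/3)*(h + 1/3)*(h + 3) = h^4 + 2*h^3 - 31*h^2/9 - 4*h/3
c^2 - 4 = (c - 2)*(c + 2)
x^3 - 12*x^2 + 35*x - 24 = (x - 8)*(x - 3)*(x - 1)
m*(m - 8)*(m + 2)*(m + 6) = m^4 - 52*m^2 - 96*m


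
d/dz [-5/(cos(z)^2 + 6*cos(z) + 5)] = -10*(cos(z) + 3)*sin(z)/(cos(z)^2 + 6*cos(z) + 5)^2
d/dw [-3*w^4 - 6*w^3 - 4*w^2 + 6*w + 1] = -12*w^3 - 18*w^2 - 8*w + 6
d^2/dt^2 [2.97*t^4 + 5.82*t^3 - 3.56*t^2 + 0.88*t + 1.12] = 35.64*t^2 + 34.92*t - 7.12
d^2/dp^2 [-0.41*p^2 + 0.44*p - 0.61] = -0.820000000000000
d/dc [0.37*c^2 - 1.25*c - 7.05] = 0.74*c - 1.25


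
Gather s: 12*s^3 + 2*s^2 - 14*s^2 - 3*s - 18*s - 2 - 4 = 12*s^3 - 12*s^2 - 21*s - 6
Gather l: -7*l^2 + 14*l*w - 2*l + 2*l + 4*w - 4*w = -7*l^2 + 14*l*w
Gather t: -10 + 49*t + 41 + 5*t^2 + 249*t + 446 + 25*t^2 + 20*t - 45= 30*t^2 + 318*t + 432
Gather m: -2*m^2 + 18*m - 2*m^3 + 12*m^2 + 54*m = -2*m^3 + 10*m^2 + 72*m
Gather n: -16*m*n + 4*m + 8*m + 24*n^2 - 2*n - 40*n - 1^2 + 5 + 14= 12*m + 24*n^2 + n*(-16*m - 42) + 18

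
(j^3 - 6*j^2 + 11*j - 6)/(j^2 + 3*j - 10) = (j^2 - 4*j + 3)/(j + 5)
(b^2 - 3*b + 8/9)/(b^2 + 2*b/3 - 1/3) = (b - 8/3)/(b + 1)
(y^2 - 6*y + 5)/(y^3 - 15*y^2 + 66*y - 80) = (y - 1)/(y^2 - 10*y + 16)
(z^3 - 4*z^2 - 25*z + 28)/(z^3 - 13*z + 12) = (z - 7)/(z - 3)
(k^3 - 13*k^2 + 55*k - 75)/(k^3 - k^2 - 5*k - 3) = (k^2 - 10*k + 25)/(k^2 + 2*k + 1)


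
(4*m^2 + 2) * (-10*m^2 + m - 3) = -40*m^4 + 4*m^3 - 32*m^2 + 2*m - 6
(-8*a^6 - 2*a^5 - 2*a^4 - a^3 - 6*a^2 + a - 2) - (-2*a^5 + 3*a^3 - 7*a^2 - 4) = -8*a^6 - 2*a^4 - 4*a^3 + a^2 + a + 2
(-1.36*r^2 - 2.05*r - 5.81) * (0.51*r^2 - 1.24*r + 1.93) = -0.6936*r^4 + 0.6409*r^3 - 3.0459*r^2 + 3.2479*r - 11.2133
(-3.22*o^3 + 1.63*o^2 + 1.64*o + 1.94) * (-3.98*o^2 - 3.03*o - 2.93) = 12.8156*o^5 + 3.2692*o^4 - 2.0315*o^3 - 17.4663*o^2 - 10.6834*o - 5.6842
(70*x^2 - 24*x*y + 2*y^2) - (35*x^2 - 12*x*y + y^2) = 35*x^2 - 12*x*y + y^2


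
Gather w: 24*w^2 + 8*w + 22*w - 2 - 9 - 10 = 24*w^2 + 30*w - 21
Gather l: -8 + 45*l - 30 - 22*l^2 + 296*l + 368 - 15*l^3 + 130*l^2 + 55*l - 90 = -15*l^3 + 108*l^2 + 396*l + 240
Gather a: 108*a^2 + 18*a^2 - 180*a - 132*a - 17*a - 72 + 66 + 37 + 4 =126*a^2 - 329*a + 35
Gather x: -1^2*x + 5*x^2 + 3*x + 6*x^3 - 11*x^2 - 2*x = 6*x^3 - 6*x^2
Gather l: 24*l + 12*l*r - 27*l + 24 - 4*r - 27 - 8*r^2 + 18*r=l*(12*r - 3) - 8*r^2 + 14*r - 3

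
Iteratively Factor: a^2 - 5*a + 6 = (a - 2)*(a - 3)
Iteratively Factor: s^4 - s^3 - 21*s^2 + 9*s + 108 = (s - 4)*(s^3 + 3*s^2 - 9*s - 27) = (s - 4)*(s - 3)*(s^2 + 6*s + 9) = (s - 4)*(s - 3)*(s + 3)*(s + 3)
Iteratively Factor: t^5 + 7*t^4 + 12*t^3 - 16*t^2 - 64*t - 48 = (t + 2)*(t^4 + 5*t^3 + 2*t^2 - 20*t - 24) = (t - 2)*(t + 2)*(t^3 + 7*t^2 + 16*t + 12) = (t - 2)*(t + 2)^2*(t^2 + 5*t + 6) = (t - 2)*(t + 2)^2*(t + 3)*(t + 2)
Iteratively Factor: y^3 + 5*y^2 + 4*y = (y + 1)*(y^2 + 4*y) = (y + 1)*(y + 4)*(y)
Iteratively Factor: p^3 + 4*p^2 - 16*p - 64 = (p + 4)*(p^2 - 16) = (p - 4)*(p + 4)*(p + 4)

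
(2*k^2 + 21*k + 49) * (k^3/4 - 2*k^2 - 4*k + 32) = k^5/2 + 5*k^4/4 - 151*k^3/4 - 118*k^2 + 476*k + 1568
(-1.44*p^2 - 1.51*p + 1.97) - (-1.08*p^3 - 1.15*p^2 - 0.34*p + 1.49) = 1.08*p^3 - 0.29*p^2 - 1.17*p + 0.48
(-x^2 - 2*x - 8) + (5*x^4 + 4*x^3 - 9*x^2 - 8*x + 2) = 5*x^4 + 4*x^3 - 10*x^2 - 10*x - 6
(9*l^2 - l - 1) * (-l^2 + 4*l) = -9*l^4 + 37*l^3 - 3*l^2 - 4*l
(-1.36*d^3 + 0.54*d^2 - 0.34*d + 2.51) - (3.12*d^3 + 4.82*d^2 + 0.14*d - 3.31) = -4.48*d^3 - 4.28*d^2 - 0.48*d + 5.82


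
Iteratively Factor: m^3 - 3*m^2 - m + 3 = (m - 3)*(m^2 - 1) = (m - 3)*(m + 1)*(m - 1)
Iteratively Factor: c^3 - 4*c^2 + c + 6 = (c - 3)*(c^2 - c - 2) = (c - 3)*(c + 1)*(c - 2)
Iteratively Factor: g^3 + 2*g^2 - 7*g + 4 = (g - 1)*(g^2 + 3*g - 4) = (g - 1)*(g + 4)*(g - 1)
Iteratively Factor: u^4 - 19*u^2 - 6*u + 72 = (u - 2)*(u^3 + 2*u^2 - 15*u - 36) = (u - 2)*(u + 3)*(u^2 - u - 12) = (u - 4)*(u - 2)*(u + 3)*(u + 3)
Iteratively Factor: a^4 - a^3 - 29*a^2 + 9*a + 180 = (a + 3)*(a^3 - 4*a^2 - 17*a + 60) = (a - 3)*(a + 3)*(a^2 - a - 20) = (a - 5)*(a - 3)*(a + 3)*(a + 4)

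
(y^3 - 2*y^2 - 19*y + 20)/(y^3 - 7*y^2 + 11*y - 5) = (y + 4)/(y - 1)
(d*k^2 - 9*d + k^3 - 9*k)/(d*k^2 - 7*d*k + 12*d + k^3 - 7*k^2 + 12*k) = (k + 3)/(k - 4)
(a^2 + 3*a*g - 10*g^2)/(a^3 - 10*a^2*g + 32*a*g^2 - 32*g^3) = (a + 5*g)/(a^2 - 8*a*g + 16*g^2)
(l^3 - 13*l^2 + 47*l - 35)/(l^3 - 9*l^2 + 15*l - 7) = (l - 5)/(l - 1)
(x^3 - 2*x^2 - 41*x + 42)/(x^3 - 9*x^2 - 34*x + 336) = (x - 1)/(x - 8)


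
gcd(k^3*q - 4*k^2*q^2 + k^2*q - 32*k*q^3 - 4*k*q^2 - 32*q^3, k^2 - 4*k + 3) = 1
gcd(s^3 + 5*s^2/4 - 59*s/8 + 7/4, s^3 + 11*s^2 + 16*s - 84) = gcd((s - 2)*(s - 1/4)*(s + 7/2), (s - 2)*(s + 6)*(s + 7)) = s - 2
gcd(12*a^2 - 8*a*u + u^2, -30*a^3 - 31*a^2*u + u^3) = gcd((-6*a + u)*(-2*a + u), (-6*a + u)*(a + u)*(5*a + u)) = -6*a + u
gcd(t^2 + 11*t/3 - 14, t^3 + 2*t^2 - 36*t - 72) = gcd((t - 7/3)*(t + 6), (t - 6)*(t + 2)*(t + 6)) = t + 6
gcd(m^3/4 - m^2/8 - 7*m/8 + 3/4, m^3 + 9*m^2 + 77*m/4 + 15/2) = 1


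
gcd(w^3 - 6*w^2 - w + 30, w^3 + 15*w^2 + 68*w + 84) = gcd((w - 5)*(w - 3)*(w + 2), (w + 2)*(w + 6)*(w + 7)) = w + 2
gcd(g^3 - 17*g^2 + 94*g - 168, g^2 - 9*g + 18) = g - 6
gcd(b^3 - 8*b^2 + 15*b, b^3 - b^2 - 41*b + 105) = b^2 - 8*b + 15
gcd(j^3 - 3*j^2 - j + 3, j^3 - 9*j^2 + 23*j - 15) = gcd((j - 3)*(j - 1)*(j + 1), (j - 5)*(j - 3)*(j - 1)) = j^2 - 4*j + 3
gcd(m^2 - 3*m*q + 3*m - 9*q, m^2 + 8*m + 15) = m + 3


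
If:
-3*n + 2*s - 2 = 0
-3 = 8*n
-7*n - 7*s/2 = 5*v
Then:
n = -3/8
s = 7/16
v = 7/32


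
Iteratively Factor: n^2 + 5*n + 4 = (n + 4)*(n + 1)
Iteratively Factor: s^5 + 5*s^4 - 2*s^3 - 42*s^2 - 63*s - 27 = (s + 3)*(s^4 + 2*s^3 - 8*s^2 - 18*s - 9) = (s + 3)^2*(s^3 - s^2 - 5*s - 3) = (s - 3)*(s + 3)^2*(s^2 + 2*s + 1) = (s - 3)*(s + 1)*(s + 3)^2*(s + 1)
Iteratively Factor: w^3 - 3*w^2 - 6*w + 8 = (w - 4)*(w^2 + w - 2) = (w - 4)*(w + 2)*(w - 1)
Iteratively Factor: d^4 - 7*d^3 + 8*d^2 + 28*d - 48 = (d - 2)*(d^3 - 5*d^2 - 2*d + 24) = (d - 3)*(d - 2)*(d^2 - 2*d - 8) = (d - 4)*(d - 3)*(d - 2)*(d + 2)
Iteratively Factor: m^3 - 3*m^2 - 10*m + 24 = (m - 4)*(m^2 + m - 6) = (m - 4)*(m + 3)*(m - 2)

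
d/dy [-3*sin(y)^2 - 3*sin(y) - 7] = -3*sin(2*y) - 3*cos(y)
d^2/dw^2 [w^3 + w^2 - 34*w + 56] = 6*w + 2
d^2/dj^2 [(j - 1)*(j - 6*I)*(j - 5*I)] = 6*j - 2 - 22*I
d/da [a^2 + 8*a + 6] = 2*a + 8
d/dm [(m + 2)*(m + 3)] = 2*m + 5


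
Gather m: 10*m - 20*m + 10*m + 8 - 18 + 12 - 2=0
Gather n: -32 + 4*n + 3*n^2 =3*n^2 + 4*n - 32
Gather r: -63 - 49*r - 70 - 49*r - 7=-98*r - 140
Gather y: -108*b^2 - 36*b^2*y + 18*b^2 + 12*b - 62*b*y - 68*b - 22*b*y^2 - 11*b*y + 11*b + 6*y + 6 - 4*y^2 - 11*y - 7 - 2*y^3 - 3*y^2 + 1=-90*b^2 - 45*b - 2*y^3 + y^2*(-22*b - 7) + y*(-36*b^2 - 73*b - 5)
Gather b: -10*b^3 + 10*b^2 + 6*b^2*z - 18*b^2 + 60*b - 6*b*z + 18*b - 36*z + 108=-10*b^3 + b^2*(6*z - 8) + b*(78 - 6*z) - 36*z + 108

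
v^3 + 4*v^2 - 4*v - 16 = (v - 2)*(v + 2)*(v + 4)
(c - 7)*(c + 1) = c^2 - 6*c - 7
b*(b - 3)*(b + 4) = b^3 + b^2 - 12*b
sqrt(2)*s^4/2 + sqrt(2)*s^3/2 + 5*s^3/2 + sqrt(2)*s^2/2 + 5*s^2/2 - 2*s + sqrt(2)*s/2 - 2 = (s + 1)*(s - sqrt(2)/2)*(s + 2*sqrt(2))*(sqrt(2)*s/2 + 1)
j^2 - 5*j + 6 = (j - 3)*(j - 2)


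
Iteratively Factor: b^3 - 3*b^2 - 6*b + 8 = (b + 2)*(b^2 - 5*b + 4) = (b - 1)*(b + 2)*(b - 4)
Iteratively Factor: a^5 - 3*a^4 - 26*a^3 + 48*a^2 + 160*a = (a + 2)*(a^4 - 5*a^3 - 16*a^2 + 80*a) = (a - 5)*(a + 2)*(a^3 - 16*a) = (a - 5)*(a + 2)*(a + 4)*(a^2 - 4*a) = a*(a - 5)*(a + 2)*(a + 4)*(a - 4)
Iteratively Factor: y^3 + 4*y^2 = (y + 4)*(y^2) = y*(y + 4)*(y)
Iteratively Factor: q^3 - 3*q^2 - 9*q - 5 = (q - 5)*(q^2 + 2*q + 1) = (q - 5)*(q + 1)*(q + 1)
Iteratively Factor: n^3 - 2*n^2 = (n - 2)*(n^2) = n*(n - 2)*(n)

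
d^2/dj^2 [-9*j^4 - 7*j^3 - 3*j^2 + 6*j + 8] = -108*j^2 - 42*j - 6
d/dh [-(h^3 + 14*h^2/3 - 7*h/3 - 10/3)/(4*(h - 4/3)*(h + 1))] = (-9*h^4 + 6*h^3 + 29*h^2 + 52*h - 18)/(4*(9*h^4 - 6*h^3 - 23*h^2 + 8*h + 16))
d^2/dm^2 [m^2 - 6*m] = 2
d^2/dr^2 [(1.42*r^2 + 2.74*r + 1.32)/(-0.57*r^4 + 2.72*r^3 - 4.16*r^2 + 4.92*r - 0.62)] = (-2.768148*r^8 + 2.52669600000002*r^7 + 45.114928*r^6 - 147.00336*r^5 + 92.4491039999999*r^4 + 159.99896*r^3 - 270.925152*r^2 + 191.145984*r - 74.903696)/(0.185193*r^12 - 2.651184*r^11 + 16.706016*r^10 - 63.617156*r^9 + 168.29673*r^8 - 326.179392*r^7 + 469.990832*r^6 - 505.479792*r^5 + 384.72414*r^4 - 198.370176*r^3 + 49.821216*r^2 - 5.673744*r + 0.238328)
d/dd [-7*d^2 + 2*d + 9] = 2 - 14*d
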